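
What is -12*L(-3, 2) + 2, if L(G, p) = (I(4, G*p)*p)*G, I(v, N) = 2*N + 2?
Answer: -718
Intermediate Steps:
I(v, N) = 2 + 2*N
L(G, p) = G*p*(2 + 2*G*p) (L(G, p) = ((2 + 2*(G*p))*p)*G = ((2 + 2*G*p)*p)*G = (p*(2 + 2*G*p))*G = G*p*(2 + 2*G*p))
-12*L(-3, 2) + 2 = -24*(-3)*2*(1 - 3*2) + 2 = -24*(-3)*2*(1 - 6) + 2 = -24*(-3)*2*(-5) + 2 = -12*60 + 2 = -720 + 2 = -718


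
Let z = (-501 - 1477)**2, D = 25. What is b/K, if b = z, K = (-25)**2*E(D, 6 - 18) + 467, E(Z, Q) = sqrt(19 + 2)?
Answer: -456782507/1996259 + 611325625*sqrt(21)/1996259 ≈ 1174.5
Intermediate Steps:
E(Z, Q) = sqrt(21)
K = 467 + 625*sqrt(21) (K = (-25)**2*sqrt(21) + 467 = 625*sqrt(21) + 467 = 467 + 625*sqrt(21) ≈ 3331.1)
z = 3912484 (z = (-1978)**2 = 3912484)
b = 3912484
b/K = 3912484/(467 + 625*sqrt(21))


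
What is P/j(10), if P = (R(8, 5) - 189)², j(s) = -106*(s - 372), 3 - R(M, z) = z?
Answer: 36481/38372 ≈ 0.95072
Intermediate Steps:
R(M, z) = 3 - z
j(s) = 39432 - 106*s (j(s) = -106*(-372 + s) = 39432 - 106*s)
P = 36481 (P = ((3 - 1*5) - 189)² = ((3 - 5) - 189)² = (-2 - 189)² = (-191)² = 36481)
P/j(10) = 36481/(39432 - 106*10) = 36481/(39432 - 1060) = 36481/38372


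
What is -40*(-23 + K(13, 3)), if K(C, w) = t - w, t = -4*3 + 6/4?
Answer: 1460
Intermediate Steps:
t = -21/2 (t = -12 + 6*(¼) = -12 + 3/2 = -21/2 ≈ -10.500)
K(C, w) = -21/2 - w
-40*(-23 + K(13, 3)) = -40*(-23 + (-21/2 - 1*3)) = -40*(-23 + (-21/2 - 3)) = -40*(-23 - 27/2) = -40*(-73/2) = 1460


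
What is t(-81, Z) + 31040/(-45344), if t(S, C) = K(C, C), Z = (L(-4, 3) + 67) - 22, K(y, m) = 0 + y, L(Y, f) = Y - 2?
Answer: 54293/1417 ≈ 38.315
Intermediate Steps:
L(Y, f) = -2 + Y
K(y, m) = y
Z = 39 (Z = ((-2 - 4) + 67) - 22 = (-6 + 67) - 22 = 61 - 22 = 39)
t(S, C) = C
t(-81, Z) + 31040/(-45344) = 39 + 31040/(-45344) = 39 + 31040*(-1/45344) = 39 - 970/1417 = 54293/1417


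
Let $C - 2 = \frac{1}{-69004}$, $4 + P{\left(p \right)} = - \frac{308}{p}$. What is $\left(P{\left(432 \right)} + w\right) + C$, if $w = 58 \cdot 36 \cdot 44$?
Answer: $\frac{85581201803}{931554} \approx 91869.0$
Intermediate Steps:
$P{\left(p \right)} = -4 - \frac{308}{p}$
$w = 91872$ ($w = 2088 \cdot 44 = 91872$)
$C = \frac{138007}{69004}$ ($C = 2 + \frac{1}{-69004} = 2 - \frac{1}{69004} = \frac{138007}{69004} \approx 2.0$)
$\left(P{\left(432 \right)} + w\right) + C = \left(\left(-4 - \frac{308}{432}\right) + 91872\right) + \frac{138007}{69004} = \left(\left(-4 - \frac{77}{108}\right) + 91872\right) + \frac{138007}{69004} = \left(- \frac{509}{108} + 91872\right) + \frac{138007}{69004} = \frac{9921667}{108} + \frac{138007}{69004} = \frac{85581201803}{931554}$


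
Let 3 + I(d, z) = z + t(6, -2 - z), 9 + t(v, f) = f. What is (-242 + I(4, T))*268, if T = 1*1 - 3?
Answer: -68608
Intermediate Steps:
t(v, f) = -9 + f
T = -2 (T = 1 - 3 = -2)
I(d, z) = -14 (I(d, z) = -3 + (z + (-9 + (-2 - z))) = -3 + (z + (-11 - z)) = -3 - 11 = -14)
(-242 + I(4, T))*268 = (-242 - 14)*268 = -256*268 = -68608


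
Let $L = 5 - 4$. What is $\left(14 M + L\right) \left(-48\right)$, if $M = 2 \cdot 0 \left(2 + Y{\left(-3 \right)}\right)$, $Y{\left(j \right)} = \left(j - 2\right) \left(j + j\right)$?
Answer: $-48$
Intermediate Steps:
$Y{\left(j \right)} = 2 j \left(-2 + j\right)$ ($Y{\left(j \right)} = \left(-2 + j\right) 2 j = 2 j \left(-2 + j\right)$)
$L = 1$ ($L = 5 - 4 = 1$)
$M = 0$ ($M = 2 \cdot 0 \left(2 + 2 \left(-3\right) \left(-2 - 3\right)\right) = 0 \left(2 + 2 \left(-3\right) \left(-5\right)\right) = 0 \left(2 + 30\right) = 0 \cdot 32 = 0$)
$\left(14 M + L\right) \left(-48\right) = \left(14 \cdot 0 + 1\right) \left(-48\right) = \left(0 + 1\right) \left(-48\right) = 1 \left(-48\right) = -48$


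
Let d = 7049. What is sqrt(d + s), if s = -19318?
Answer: I*sqrt(12269) ≈ 110.77*I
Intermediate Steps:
sqrt(d + s) = sqrt(7049 - 19318) = sqrt(-12269) = I*sqrt(12269)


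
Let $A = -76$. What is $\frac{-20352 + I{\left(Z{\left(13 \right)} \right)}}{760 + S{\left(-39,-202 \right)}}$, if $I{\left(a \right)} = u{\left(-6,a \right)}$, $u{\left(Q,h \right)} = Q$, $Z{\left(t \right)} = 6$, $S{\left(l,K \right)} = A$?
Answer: $- \frac{1131}{38} \approx -29.763$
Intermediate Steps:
$S{\left(l,K \right)} = -76$
$I{\left(a \right)} = -6$
$\frac{-20352 + I{\left(Z{\left(13 \right)} \right)}}{760 + S{\left(-39,-202 \right)}} = \frac{-20352 - 6}{760 - 76} = - \frac{20358}{684} = \left(-20358\right) \frac{1}{684} = - \frac{1131}{38}$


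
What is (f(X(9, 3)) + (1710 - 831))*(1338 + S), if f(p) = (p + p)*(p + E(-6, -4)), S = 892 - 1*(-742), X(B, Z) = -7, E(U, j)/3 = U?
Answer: 3652588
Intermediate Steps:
E(U, j) = 3*U
S = 1634 (S = 892 + 742 = 1634)
f(p) = 2*p*(-18 + p) (f(p) = (p + p)*(p + 3*(-6)) = (2*p)*(p - 18) = (2*p)*(-18 + p) = 2*p*(-18 + p))
(f(X(9, 3)) + (1710 - 831))*(1338 + S) = (2*(-7)*(-18 - 7) + (1710 - 831))*(1338 + 1634) = (2*(-7)*(-25) + 879)*2972 = (350 + 879)*2972 = 1229*2972 = 3652588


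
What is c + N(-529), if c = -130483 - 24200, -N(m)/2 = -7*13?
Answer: -154501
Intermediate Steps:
N(m) = 182 (N(m) = -(-14)*13 = -2*(-91) = 182)
c = -154683
c + N(-529) = -154683 + 182 = -154501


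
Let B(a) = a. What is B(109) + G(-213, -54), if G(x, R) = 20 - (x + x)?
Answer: 555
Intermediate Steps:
G(x, R) = 20 - 2*x
B(109) + G(-213, -54) = 109 + (20 - 2*(-213)) = 109 + (20 + 426) = 109 + 446 = 555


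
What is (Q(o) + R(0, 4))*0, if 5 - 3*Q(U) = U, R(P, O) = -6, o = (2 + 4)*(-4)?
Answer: 0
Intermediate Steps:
o = -24 (o = 6*(-4) = -24)
Q(U) = 5/3 - U/3
(Q(o) + R(0, 4))*0 = ((5/3 - ⅓*(-24)) - 6)*0 = ((5/3 + 8) - 6)*0 = (29/3 - 6)*0 = (11/3)*0 = 0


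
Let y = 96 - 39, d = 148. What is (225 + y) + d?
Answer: 430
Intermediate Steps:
y = 57
(225 + y) + d = (225 + 57) + 148 = 282 + 148 = 430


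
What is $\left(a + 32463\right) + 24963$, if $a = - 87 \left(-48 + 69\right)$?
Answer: $55599$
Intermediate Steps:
$a = -1827$ ($a = \left(-87\right) 21 = -1827$)
$\left(a + 32463\right) + 24963 = \left(-1827 + 32463\right) + 24963 = 30636 + 24963 = 55599$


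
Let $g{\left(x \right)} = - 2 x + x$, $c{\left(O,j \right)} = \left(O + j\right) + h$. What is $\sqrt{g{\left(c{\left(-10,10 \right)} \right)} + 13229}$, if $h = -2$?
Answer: $\sqrt{13231} \approx 115.03$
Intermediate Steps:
$c{\left(O,j \right)} = -2 + O + j$ ($c{\left(O,j \right)} = \left(O + j\right) - 2 = -2 + O + j$)
$g{\left(x \right)} = - x$
$\sqrt{g{\left(c{\left(-10,10 \right)} \right)} + 13229} = \sqrt{- (-2 - 10 + 10) + 13229} = \sqrt{\left(-1\right) \left(-2\right) + 13229} = \sqrt{2 + 13229} = \sqrt{13231}$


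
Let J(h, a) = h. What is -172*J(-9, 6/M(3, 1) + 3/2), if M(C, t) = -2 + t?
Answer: 1548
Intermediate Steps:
-172*J(-9, 6/M(3, 1) + 3/2) = -172*(-9) = 1548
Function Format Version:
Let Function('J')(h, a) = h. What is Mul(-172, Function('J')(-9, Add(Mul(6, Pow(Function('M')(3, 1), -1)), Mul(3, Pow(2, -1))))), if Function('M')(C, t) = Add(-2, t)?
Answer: 1548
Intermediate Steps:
Mul(-172, Function('J')(-9, Add(Mul(6, Pow(Function('M')(3, 1), -1)), Mul(3, Pow(2, -1))))) = Mul(-172, -9) = 1548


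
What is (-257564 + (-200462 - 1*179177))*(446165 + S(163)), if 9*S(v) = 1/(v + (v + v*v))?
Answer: -22938558028211476/80685 ≈ -2.8430e+11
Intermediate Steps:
S(v) = 1/(9*(v² + 2*v)) (S(v) = 1/(9*(v + (v + v*v))) = 1/(9*(v + (v + v²))) = 1/(9*(v² + 2*v)))
(-257564 + (-200462 - 1*179177))*(446165 + S(163)) = (-257564 + (-200462 - 1*179177))*(446165 + (⅑)/(163*(2 + 163))) = (-257564 + (-200462 - 179177))*(446165 + (⅑)*(1/163)/165) = (-257564 - 379639)*(446165 + (⅑)*(1/163)*(1/165)) = -637203*(446165 + 1/242055) = -637203*107996469076/242055 = -22938558028211476/80685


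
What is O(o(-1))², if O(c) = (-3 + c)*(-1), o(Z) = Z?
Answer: 16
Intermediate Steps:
O(c) = 3 - c
O(o(-1))² = (3 - 1*(-1))² = (3 + 1)² = 4² = 16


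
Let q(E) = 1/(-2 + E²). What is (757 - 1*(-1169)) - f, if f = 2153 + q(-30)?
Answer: -203847/898 ≈ -227.00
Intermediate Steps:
f = 1933395/898 (f = 2153 + 1/(-2 + (-30)²) = 2153 + 1/(-2 + 900) = 2153 + 1/898 = 1933395/898 ≈ 2153.0)
(757 - 1*(-1169)) - f = (757 - 1*(-1169)) - 1*1933395/898 = (757 + 1169) - 1933395/898 = 1926 - 1933395/898 = -203847/898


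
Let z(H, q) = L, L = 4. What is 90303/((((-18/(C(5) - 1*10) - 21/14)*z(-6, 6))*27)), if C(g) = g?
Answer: 150505/378 ≈ 398.16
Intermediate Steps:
z(H, q) = 4
90303/((((-18/(C(5) - 1*10) - 21/14)*z(-6, 6))*27)) = 90303/((((-18/(5 - 1*10) - 21/14)*4)*27)) = 90303/((((-18/(5 - 10) - 21*1/14)*4)*27)) = 90303/((((-18/(-5) - 3/2)*4)*27)) = 90303/((((-18*(-⅕) - 3/2)*4)*27)) = 90303/((((18/5 - 3/2)*4)*27)) = 90303/((((21/10)*4)*27)) = 90303/(((42/5)*27)) = 90303/(1134/5) = 90303*(5/1134) = 150505/378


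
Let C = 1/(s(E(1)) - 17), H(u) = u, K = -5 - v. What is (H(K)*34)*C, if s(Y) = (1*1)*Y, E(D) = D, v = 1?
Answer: 51/4 ≈ 12.750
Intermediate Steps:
K = -6 (K = -5 - 1*1 = -5 - 1 = -6)
s(Y) = Y (s(Y) = 1*Y = Y)
C = -1/16 (C = 1/(1 - 17) = 1/(-16) = -1/16 ≈ -0.062500)
(H(K)*34)*C = -6*34*(-1/16) = -204*(-1/16) = 51/4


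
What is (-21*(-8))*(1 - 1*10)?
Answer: -1512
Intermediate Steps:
(-21*(-8))*(1 - 1*10) = 168*(1 - 10) = 168*(-9) = -1512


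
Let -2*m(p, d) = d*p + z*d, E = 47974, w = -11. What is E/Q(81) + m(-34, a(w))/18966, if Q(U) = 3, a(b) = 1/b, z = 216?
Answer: 1112069333/69542 ≈ 15991.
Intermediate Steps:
m(p, d) = -108*d - d*p/2 (m(p, d) = -(d*p + 216*d)/2 = -(216*d + d*p)/2 = -108*d - d*p/2)
E/Q(81) + m(-34, a(w))/18966 = 47974/3 - ½*(216 - 34)/(-11)/18966 = 47974*(⅓) - ½*(-1/11)*182*(1/18966) = 47974/3 + (91/11)*(1/18966) = 47974/3 + 91/208626 = 1112069333/69542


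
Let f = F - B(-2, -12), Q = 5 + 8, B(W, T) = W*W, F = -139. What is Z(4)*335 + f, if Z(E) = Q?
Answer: 4212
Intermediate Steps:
B(W, T) = W²
Q = 13
Z(E) = 13
f = -143 (f = -139 - 1*(-2)² = -139 - 1*4 = -139 - 4 = -143)
Z(4)*335 + f = 13*335 - 143 = 4355 - 143 = 4212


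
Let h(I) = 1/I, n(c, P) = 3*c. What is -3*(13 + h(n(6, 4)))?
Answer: -235/6 ≈ -39.167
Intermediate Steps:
-3*(13 + h(n(6, 4))) = -3*(13 + 1/(3*6)) = -3*(13 + 1/18) = -3*235/18 = -235/6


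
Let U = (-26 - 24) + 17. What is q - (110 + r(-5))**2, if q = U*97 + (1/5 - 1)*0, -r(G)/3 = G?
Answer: -18826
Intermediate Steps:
r(G) = -3*G
U = -33 (U = -50 + 17 = -33)
q = -3201 (q = -33*97 + (1/5 - 1)*0 = -3201 + (1*(1/5) - 1)*0 = -3201 + (1/5 - 1)*0 = -3201 - 4/5*0 = -3201 + 0 = -3201)
q - (110 + r(-5))**2 = -3201 - (110 - 3*(-5))**2 = -3201 - (110 + 15)**2 = -3201 - 1*125**2 = -3201 - 1*15625 = -3201 - 15625 = -18826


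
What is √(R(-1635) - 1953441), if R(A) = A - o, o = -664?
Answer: 2*I*√488603 ≈ 1398.0*I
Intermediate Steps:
R(A) = 664 + A (R(A) = A - 1*(-664) = A + 664 = 664 + A)
√(R(-1635) - 1953441) = √((664 - 1635) - 1953441) = √(-971 - 1953441) = √(-1954412) = 2*I*√488603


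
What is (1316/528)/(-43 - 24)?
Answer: -329/8844 ≈ -0.037200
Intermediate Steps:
(1316/528)/(-43 - 24) = (1316*(1/528))/(-67) = (329/132)*(-1/67) = -329/8844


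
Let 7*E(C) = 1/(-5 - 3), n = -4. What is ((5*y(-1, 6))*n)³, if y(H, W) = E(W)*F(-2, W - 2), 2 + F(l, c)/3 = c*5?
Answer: 2460375/343 ≈ 7173.1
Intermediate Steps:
E(C) = -1/56 (E(C) = 1/(7*(-5 - 3)) = (⅐)/(-8) = (⅐)*(-⅛) = -1/56)
F(l, c) = -6 + 15*c (F(l, c) = -6 + 3*(c*5) = -6 + 3*(5*c) = -6 + 15*c)
y(H, W) = 9/14 - 15*W/56 (y(H, W) = -(-6 + 15*(W - 2))/56 = -(-6 + 15*(-2 + W))/56 = -(-6 + (-30 + 15*W))/56 = -(-36 + 15*W)/56 = 9/14 - 15*W/56)
((5*y(-1, 6))*n)³ = ((5*(9/14 - 15/56*6))*(-4))³ = ((5*(9/14 - 45/28))*(-4))³ = ((5*(-27/28))*(-4))³ = (-135/28*(-4))³ = (135/7)³ = 2460375/343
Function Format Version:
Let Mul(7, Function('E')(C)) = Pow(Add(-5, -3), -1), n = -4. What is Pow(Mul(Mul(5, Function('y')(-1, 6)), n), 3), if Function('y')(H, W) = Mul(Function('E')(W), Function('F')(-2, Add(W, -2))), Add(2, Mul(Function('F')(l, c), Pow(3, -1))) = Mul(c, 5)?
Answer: Rational(2460375, 343) ≈ 7173.1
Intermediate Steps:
Function('E')(C) = Rational(-1, 56) (Function('E')(C) = Mul(Rational(1, 7), Pow(Add(-5, -3), -1)) = Mul(Rational(1, 7), Pow(-8, -1)) = Mul(Rational(1, 7), Rational(-1, 8)) = Rational(-1, 56))
Function('F')(l, c) = Add(-6, Mul(15, c)) (Function('F')(l, c) = Add(-6, Mul(3, Mul(c, 5))) = Add(-6, Mul(3, Mul(5, c))) = Add(-6, Mul(15, c)))
Function('y')(H, W) = Add(Rational(9, 14), Mul(Rational(-15, 56), W)) (Function('y')(H, W) = Mul(Rational(-1, 56), Add(-6, Mul(15, Add(W, -2)))) = Mul(Rational(-1, 56), Add(-6, Mul(15, Add(-2, W)))) = Mul(Rational(-1, 56), Add(-6, Add(-30, Mul(15, W)))) = Mul(Rational(-1, 56), Add(-36, Mul(15, W))) = Add(Rational(9, 14), Mul(Rational(-15, 56), W)))
Pow(Mul(Mul(5, Function('y')(-1, 6)), n), 3) = Pow(Mul(Mul(5, Add(Rational(9, 14), Mul(Rational(-15, 56), 6))), -4), 3) = Pow(Mul(Mul(5, Add(Rational(9, 14), Rational(-45, 28))), -4), 3) = Pow(Mul(Mul(5, Rational(-27, 28)), -4), 3) = Pow(Mul(Rational(-135, 28), -4), 3) = Pow(Rational(135, 7), 3) = Rational(2460375, 343)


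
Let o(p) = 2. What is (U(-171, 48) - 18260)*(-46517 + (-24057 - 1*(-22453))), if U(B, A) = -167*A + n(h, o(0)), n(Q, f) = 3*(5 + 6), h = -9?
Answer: 1262839403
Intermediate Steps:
n(Q, f) = 33 (n(Q, f) = 3*11 = 33)
U(B, A) = 33 - 167*A (U(B, A) = -167*A + 33 = 33 - 167*A)
(U(-171, 48) - 18260)*(-46517 + (-24057 - 1*(-22453))) = ((33 - 167*48) - 18260)*(-46517 + (-24057 - 1*(-22453))) = ((33 - 8016) - 18260)*(-46517 + (-24057 + 22453)) = (-7983 - 18260)*(-46517 - 1604) = -26243*(-48121) = 1262839403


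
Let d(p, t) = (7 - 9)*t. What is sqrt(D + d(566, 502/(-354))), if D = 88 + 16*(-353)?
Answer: I*sqrt(174100386)/177 ≈ 74.546*I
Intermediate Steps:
d(p, t) = -2*t
D = -5560 (D = 88 - 5648 = -5560)
sqrt(D + d(566, 502/(-354))) = sqrt(-5560 - 1004/(-354)) = sqrt(-5560 - 1004*(-1)/354) = sqrt(-5560 - 2*(-251/177)) = sqrt(-5560 + 502/177) = sqrt(-983618/177) = I*sqrt(174100386)/177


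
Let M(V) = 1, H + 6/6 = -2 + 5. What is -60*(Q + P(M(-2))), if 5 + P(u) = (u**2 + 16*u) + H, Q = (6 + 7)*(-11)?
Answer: 7740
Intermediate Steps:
H = 2 (H = -1 + (-2 + 5) = -1 + 3 = 2)
Q = -143 (Q = 13*(-11) = -143)
P(u) = -3 + u**2 + 16*u (P(u) = -5 + ((u**2 + 16*u) + 2) = -5 + (2 + u**2 + 16*u) = -3 + u**2 + 16*u)
-60*(Q + P(M(-2))) = -60*(-143 + (-3 + 1**2 + 16*1)) = -60*(-143 + (-3 + 1 + 16)) = -60*(-143 + 14) = -60*(-129) = 7740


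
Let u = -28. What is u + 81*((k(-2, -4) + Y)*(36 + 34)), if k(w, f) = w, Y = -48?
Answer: -283528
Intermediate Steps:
u + 81*((k(-2, -4) + Y)*(36 + 34)) = -28 + 81*((-2 - 48)*(36 + 34)) = -28 + 81*(-50*70) = -28 + 81*(-3500) = -28 - 283500 = -283528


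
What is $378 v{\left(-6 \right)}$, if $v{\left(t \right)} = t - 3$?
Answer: $-3402$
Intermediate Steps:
$v{\left(t \right)} = -3 + t$ ($v{\left(t \right)} = t - 3 = -3 + t$)
$378 v{\left(-6 \right)} = 378 \left(-3 - 6\right) = 378 \left(-9\right) = -3402$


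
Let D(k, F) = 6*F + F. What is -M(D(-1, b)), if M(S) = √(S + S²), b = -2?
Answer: -√182 ≈ -13.491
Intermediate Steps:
D(k, F) = 7*F
-M(D(-1, b)) = -√((7*(-2))*(1 + 7*(-2))) = -√(-14*(1 - 14)) = -√(-14*(-13)) = -√182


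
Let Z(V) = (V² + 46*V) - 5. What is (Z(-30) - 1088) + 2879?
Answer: 1306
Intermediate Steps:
Z(V) = -5 + V² + 46*V
(Z(-30) - 1088) + 2879 = ((-5 + (-30)² + 46*(-30)) - 1088) + 2879 = ((-5 + 900 - 1380) - 1088) + 2879 = (-485 - 1088) + 2879 = -1573 + 2879 = 1306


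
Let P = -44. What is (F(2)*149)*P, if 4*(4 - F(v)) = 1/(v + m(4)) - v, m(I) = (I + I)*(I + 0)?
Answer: -1001429/34 ≈ -29454.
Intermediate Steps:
m(I) = 2*I² (m(I) = (2*I)*I = 2*I²)
F(v) = 4 - 1/(4*(32 + v)) + v/4 (F(v) = 4 - (1/(v + 2*4²) - v)/4 = 4 - (1/(v + 2*16) - v)/4 = 4 - (1/(v + 32) - v)/4 = 4 - (1/(32 + v) - v)/4 = 4 + (-1/(4*(32 + v)) + v/4) = 4 - 1/(4*(32 + v)) + v/4)
(F(2)*149)*P = (((511 + 2² + 48*2)/(4*(32 + 2)))*149)*(-44) = (((¼)*(511 + 4 + 96)/34)*149)*(-44) = (((¼)*(1/34)*611)*149)*(-44) = ((611/136)*149)*(-44) = (91039/136)*(-44) = -1001429/34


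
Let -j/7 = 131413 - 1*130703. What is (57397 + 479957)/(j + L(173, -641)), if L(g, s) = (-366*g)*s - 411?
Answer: 537354/40581457 ≈ 0.013241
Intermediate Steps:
j = -4970 (j = -7*(131413 - 1*130703) = -7*(131413 - 130703) = -7*710 = -4970)
L(g, s) = -411 - 366*g*s (L(g, s) = -366*g*s - 411 = -411 - 366*g*s)
(57397 + 479957)/(j + L(173, -641)) = (57397 + 479957)/(-4970 + (-411 - 366*173*(-641))) = 537354/(-4970 + (-411 + 40586838)) = 537354/(-4970 + 40586427) = 537354/40581457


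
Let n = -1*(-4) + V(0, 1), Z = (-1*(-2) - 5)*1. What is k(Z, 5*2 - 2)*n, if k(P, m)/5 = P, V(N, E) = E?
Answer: -75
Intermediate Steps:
Z = -3 (Z = (2 - 5)*1 = -3*1 = -3)
k(P, m) = 5*P
n = 5 (n = -1*(-4) + 1 = 4 + 1 = 5)
k(Z, 5*2 - 2)*n = (5*(-3))*5 = -15*5 = -75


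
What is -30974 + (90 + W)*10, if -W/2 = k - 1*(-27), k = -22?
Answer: -30174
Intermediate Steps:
W = -10 (W = -2*(-22 - 1*(-27)) = -2*(-22 + 27) = -2*5 = -10)
-30974 + (90 + W)*10 = -30974 + (90 - 10)*10 = -30974 + 80*10 = -30974 + 800 = -30174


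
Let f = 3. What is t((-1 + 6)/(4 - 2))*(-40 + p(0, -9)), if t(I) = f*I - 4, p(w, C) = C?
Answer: -343/2 ≈ -171.50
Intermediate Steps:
t(I) = -4 + 3*I (t(I) = 3*I - 4 = -4 + 3*I)
t((-1 + 6)/(4 - 2))*(-40 + p(0, -9)) = (-4 + 3*((-1 + 6)/(4 - 2)))*(-40 - 9) = (-4 + 3*(5/2))*(-49) = (-4 + 15/2)*(-49) = (7/2)*(-49) = -343/2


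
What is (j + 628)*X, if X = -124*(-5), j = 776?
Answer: 870480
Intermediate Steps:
X = 620
(j + 628)*X = (776 + 628)*620 = 1404*620 = 870480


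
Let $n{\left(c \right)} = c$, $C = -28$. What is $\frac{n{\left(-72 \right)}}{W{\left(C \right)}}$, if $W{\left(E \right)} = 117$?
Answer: $- \frac{8}{13} \approx -0.61539$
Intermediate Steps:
$\frac{n{\left(-72 \right)}}{W{\left(C \right)}} = - \frac{72}{117} = \left(-72\right) \frac{1}{117} = - \frac{8}{13}$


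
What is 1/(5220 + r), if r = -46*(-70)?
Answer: 1/8440 ≈ 0.00011848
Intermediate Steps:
r = 3220
1/(5220 + r) = 1/(5220 + 3220) = 1/8440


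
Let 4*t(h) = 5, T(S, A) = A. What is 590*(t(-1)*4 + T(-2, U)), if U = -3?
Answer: 1180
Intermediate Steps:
t(h) = 5/4 (t(h) = (¼)*5 = 5/4)
590*(t(-1)*4 + T(-2, U)) = 590*((5/4)*4 - 3) = 590*(5 - 3) = 590*2 = 1180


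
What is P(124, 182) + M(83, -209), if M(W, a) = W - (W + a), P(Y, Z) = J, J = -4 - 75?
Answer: 130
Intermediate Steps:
J = -79
P(Y, Z) = -79
M(W, a) = -a (M(W, a) = W + (-W - a) = -a)
P(124, 182) + M(83, -209) = -79 - 1*(-209) = -79 + 209 = 130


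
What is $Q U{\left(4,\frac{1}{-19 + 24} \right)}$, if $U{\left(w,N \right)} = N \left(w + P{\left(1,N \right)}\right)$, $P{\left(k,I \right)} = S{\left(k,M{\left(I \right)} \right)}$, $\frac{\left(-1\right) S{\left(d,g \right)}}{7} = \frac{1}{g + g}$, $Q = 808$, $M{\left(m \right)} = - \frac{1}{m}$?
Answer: $\frac{18988}{25} \approx 759.52$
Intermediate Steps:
$S{\left(d,g \right)} = - \frac{7}{2 g}$ ($S{\left(d,g \right)} = - \frac{7}{g + g} = - \frac{7}{2 g}$)
$P{\left(k,I \right)} = \frac{7 I}{2}$ ($P{\left(k,I \right)} = - \frac{7}{2 \left(- \frac{1}{I}\right)} = - \frac{7 \left(- I\right)}{2} = \frac{7 I}{2}$)
$U{\left(w,N \right)} = N \left(w + \frac{7 N}{2}\right)$
$Q U{\left(4,\frac{1}{-19 + 24} \right)} = 808 \frac{2 \cdot 4 + \frac{7}{-19 + 24}}{2 \left(-19 + 24\right)} = 808 \frac{8 + \frac{7}{5}}{2 \cdot 5} = 808 \cdot \frac{1}{2} \cdot \frac{1}{5} \left(8 + 7 \cdot \frac{1}{5}\right) = 808 \cdot \frac{1}{2} \cdot \frac{1}{5} \left(8 + \frac{7}{5}\right) = 808 \cdot \frac{1}{2} \cdot \frac{1}{5} \cdot \frac{47}{5} = 808 \cdot \frac{47}{50} = \frac{18988}{25}$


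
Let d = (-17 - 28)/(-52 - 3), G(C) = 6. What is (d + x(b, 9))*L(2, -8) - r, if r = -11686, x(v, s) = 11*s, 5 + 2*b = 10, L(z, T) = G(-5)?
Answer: 135134/11 ≈ 12285.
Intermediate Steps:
L(z, T) = 6
b = 5/2 (b = -5/2 + (½)*10 = -5/2 + 5 = 5/2 ≈ 2.5000)
d = 9/11 (d = -45/(-55) = -45*(-1/55) = 9/11 ≈ 0.81818)
(d + x(b, 9))*L(2, -8) - r = (9/11 + 11*9)*6 - 1*(-11686) = (9/11 + 99)*6 + 11686 = (1098/11)*6 + 11686 = 6588/11 + 11686 = 135134/11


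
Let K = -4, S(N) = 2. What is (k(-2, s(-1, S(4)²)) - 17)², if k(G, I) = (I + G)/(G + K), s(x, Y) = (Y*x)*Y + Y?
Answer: 1936/9 ≈ 215.11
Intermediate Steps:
s(x, Y) = Y + x*Y² (s(x, Y) = x*Y² + Y = Y + x*Y²)
k(G, I) = (G + I)/(-4 + G) (k(G, I) = (I + G)/(G - 4) = (G + I)/(-4 + G))
(k(-2, s(-1, S(4)²)) - 17)² = ((-2 + 2²*(1 + 2²*(-1)))/(-4 - 2) - 17)² = ((-2 + 4*(1 + 4*(-1)))/(-6) - 17)² = (-(-2 + 4*(1 - 4))/6 - 17)² = (-(-2 + 4*(-3))/6 - 17)² = (-(-2 - 12)/6 - 17)² = (-⅙*(-14) - 17)² = (7/3 - 17)² = (-44/3)² = 1936/9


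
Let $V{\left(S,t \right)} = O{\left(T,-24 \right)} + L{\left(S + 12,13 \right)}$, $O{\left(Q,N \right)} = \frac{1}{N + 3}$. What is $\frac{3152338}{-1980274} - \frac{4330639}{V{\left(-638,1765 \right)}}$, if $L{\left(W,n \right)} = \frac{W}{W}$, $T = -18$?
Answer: $- \frac{90046475581783}{19802740} \approx -4.5472 \cdot 10^{6}$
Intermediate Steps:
$O{\left(Q,N \right)} = \frac{1}{3 + N}$
$L{\left(W,n \right)} = 1$
$V{\left(S,t \right)} = \frac{20}{21}$ ($V{\left(S,t \right)} = \frac{1}{3 - 24} + 1 = \frac{1}{-21} + 1 = - \frac{1}{21} + 1 = \frac{20}{21}$)
$\frac{3152338}{-1980274} - \frac{4330639}{V{\left(-638,1765 \right)}} = \frac{3152338}{-1980274} - \frac{4330639}{\frac{20}{21}} = 3152338 \left(- \frac{1}{1980274}\right) - \frac{90943419}{20} = - \frac{1576169}{990137} - \frac{90943419}{20} = - \frac{90046475581783}{19802740}$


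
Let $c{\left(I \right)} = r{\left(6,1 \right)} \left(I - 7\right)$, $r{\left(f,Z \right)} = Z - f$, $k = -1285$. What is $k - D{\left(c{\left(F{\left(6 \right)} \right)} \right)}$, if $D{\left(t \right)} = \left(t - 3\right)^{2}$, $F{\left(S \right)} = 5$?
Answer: $-1334$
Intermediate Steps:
$c{\left(I \right)} = 35 - 5 I$ ($c{\left(I \right)} = \left(1 - 6\right) \left(I - 7\right) = \left(1 - 6\right) \left(-7 + I\right) = - 5 \left(-7 + I\right) = 35 - 5 I$)
$D{\left(t \right)} = \left(-3 + t\right)^{2}$
$k - D{\left(c{\left(F{\left(6 \right)} \right)} \right)} = -1285 - \left(-3 + \left(35 - 25\right)\right)^{2} = -1285 - \left(-3 + 10\right)^{2} = -1285 - 7^{2} = -1285 - 49 = -1334$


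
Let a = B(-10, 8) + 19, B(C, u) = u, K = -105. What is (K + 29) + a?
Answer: -49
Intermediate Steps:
a = 27 (a = 8 + 19 = 27)
(K + 29) + a = (-105 + 29) + 27 = -76 + 27 = -49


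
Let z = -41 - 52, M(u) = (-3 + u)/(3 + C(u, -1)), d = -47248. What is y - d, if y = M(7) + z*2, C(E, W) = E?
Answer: 235312/5 ≈ 47062.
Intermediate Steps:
M(u) = (-3 + u)/(3 + u)
z = -93
y = -928/5 (y = (-3 + 7)/(3 + 7) - 93*2 = 4/10 - 186 = (1/10)*4 - 186 = 2/5 - 186 = -928/5 ≈ -185.60)
y - d = -928/5 - 1*(-47248) = -928/5 + 47248 = 235312/5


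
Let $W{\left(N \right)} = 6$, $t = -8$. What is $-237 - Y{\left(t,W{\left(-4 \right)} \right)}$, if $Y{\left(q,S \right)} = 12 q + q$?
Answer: $-133$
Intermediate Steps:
$Y{\left(q,S \right)} = 13 q$
$-237 - Y{\left(t,W{\left(-4 \right)} \right)} = -237 - 13 \left(-8\right) = -237 - -104 = -237 + 104 = -133$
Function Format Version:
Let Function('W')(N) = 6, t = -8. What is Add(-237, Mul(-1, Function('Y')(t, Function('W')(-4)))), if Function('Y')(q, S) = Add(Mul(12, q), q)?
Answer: -133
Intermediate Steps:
Function('Y')(q, S) = Mul(13, q)
Add(-237, Mul(-1, Function('Y')(t, Function('W')(-4)))) = Add(-237, Mul(-1, Mul(13, -8))) = Add(-237, Mul(-1, -104)) = Add(-237, 104) = -133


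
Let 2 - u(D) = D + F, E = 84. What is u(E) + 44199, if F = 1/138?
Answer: 6088145/138 ≈ 44117.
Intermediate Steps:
F = 1/138 ≈ 0.0072464
u(D) = 275/138 - D (u(D) = 2 - (D + 1/138) = 2 - (1/138 + D) = 2 + (-1/138 - D) = 275/138 - D)
u(E) + 44199 = (275/138 - 1*84) + 44199 = (275/138 - 84) + 44199 = -11317/138 + 44199 = 6088145/138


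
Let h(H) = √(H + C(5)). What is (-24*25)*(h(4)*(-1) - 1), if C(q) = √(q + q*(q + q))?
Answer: 600 + 600*√(4 + √55) ≈ 2627.3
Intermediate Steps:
C(q) = √(q + 2*q²) (C(q) = √(q + q*(2*q)) = √(q + 2*q²))
h(H) = √(H + √55) (h(H) = √(H + √(5*(1 + 2*5))) = √(H + √(5*(1 + 10))) = √(H + √(5*11)) = √(H + √55))
(-24*25)*(h(4)*(-1) - 1) = (-24*25)*(√(4 + √55)*(-1) - 1) = -600*(-√(4 + √55) - 1) = -600*(-1 - √(4 + √55)) = 600 + 600*√(4 + √55)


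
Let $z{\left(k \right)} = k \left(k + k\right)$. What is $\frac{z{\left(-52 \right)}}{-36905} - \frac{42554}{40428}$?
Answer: $- \frac{894544997}{745997670} \approx -1.1991$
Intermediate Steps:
$z{\left(k \right)} = 2 k^{2}$ ($z{\left(k \right)} = k 2 k = 2 k^{2}$)
$\frac{z{\left(-52 \right)}}{-36905} - \frac{42554}{40428} = \frac{2 \left(-52\right)^{2}}{-36905} - \frac{42554}{40428} = 2 \cdot 2704 \left(- \frac{1}{36905}\right) - \frac{21277}{20214} = 5408 \left(- \frac{1}{36905}\right) - \frac{21277}{20214} = - \frac{5408}{36905} - \frac{21277}{20214} = - \frac{894544997}{745997670}$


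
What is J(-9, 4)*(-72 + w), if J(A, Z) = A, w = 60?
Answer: 108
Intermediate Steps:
J(-9, 4)*(-72 + w) = -9*(-72 + 60) = -9*(-12) = 108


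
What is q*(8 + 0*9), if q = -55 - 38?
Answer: -744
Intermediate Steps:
q = -93
q*(8 + 0*9) = -93*(8 + 0*9) = -93*(8 + 0) = -93*8 = -744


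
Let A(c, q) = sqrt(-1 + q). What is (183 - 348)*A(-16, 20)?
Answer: -165*sqrt(19) ≈ -719.22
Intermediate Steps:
(183 - 348)*A(-16, 20) = (183 - 348)*sqrt(-1 + 20) = -165*sqrt(19)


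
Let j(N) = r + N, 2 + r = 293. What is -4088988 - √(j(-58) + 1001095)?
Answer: -4088988 - 4*√62583 ≈ -4.0900e+6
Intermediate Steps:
r = 291 (r = -2 + 293 = 291)
j(N) = 291 + N
-4088988 - √(j(-58) + 1001095) = -4088988 - √((291 - 58) + 1001095) = -4088988 - √(233 + 1001095) = -4088988 - √1001328 = -4088988 - 4*√62583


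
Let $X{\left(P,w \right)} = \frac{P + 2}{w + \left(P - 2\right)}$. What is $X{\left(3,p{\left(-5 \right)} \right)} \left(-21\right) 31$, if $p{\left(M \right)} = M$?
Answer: $\frac{3255}{4} \approx 813.75$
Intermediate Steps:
$X{\left(P,w \right)} = \frac{2 + P}{-2 + P + w}$ ($X{\left(P,w \right)} = \frac{2 + P}{w + \left(-2 + P\right)} = \frac{2 + P}{-2 + P + w}$)
$X{\left(3,p{\left(-5 \right)} \right)} \left(-21\right) 31 = \frac{2 + 3}{-2 + 3 - 5} \left(-21\right) 31 = \frac{1}{-4} \cdot 5 \left(-21\right) 31 = \left(- \frac{1}{4}\right) 5 \left(-21\right) 31 = \left(- \frac{5}{4}\right) \left(-21\right) 31 = \frac{105}{4} \cdot 31 = \frac{3255}{4}$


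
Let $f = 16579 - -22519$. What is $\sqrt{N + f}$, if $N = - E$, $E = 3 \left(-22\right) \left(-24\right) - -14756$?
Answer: $\sqrt{22758} \approx 150.86$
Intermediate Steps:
$f = 39098$ ($f = 16579 + 22519 = 39098$)
$E = 16340$ ($E = \left(-66\right) \left(-24\right) + 14756 = 1584 + 14756 = 16340$)
$N = -16340$ ($N = \left(-1\right) 16340 = -16340$)
$\sqrt{N + f} = \sqrt{-16340 + 39098} = \sqrt{22758}$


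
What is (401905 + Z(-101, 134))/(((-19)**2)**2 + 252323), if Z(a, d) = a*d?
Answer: 129457/127548 ≈ 1.0150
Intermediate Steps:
(401905 + Z(-101, 134))/(((-19)**2)**2 + 252323) = (401905 - 101*134)/(((-19)**2)**2 + 252323) = (401905 - 13534)/(361**2 + 252323) = 388371/(130321 + 252323) = 388371/382644 = 388371*(1/382644) = 129457/127548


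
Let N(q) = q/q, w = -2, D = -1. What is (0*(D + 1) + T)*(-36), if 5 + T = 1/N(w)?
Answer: 144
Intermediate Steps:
N(q) = 1
T = -4 (T = -5 + 1/1 = -5 + 1 = -4)
(0*(D + 1) + T)*(-36) = (0*(-1 + 1) - 4)*(-36) = (0*0 - 4)*(-36) = (0 - 4)*(-36) = -4*(-36) = 144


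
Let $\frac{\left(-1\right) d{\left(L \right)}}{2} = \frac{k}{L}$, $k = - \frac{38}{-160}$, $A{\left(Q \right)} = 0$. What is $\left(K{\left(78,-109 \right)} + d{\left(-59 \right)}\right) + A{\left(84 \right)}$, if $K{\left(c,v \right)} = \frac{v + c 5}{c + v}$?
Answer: $- \frac{662571}{73160} \approx -9.0565$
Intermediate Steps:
$k = \frac{19}{80}$ ($k = \left(-38\right) \left(- \frac{1}{160}\right) = \frac{19}{80} \approx 0.2375$)
$K{\left(c,v \right)} = \frac{v + 5 c}{c + v}$
$d{\left(L \right)} = - \frac{19}{40 L}$ ($d{\left(L \right)} = - 2 \frac{19}{80 L} = - \frac{19}{40 L}$)
$\left(K{\left(78,-109 \right)} + d{\left(-59 \right)}\right) + A{\left(84 \right)} = \left(\frac{-109 + 5 \cdot 78}{78 - 109} - \frac{19}{40 \left(-59\right)}\right) + 0 = \left(\frac{-109 + 390}{-31} - - \frac{19}{2360}\right) + 0 = \left(\left(- \frac{1}{31}\right) 281 + \frac{19}{2360}\right) + 0 = \left(- \frac{281}{31} + \frac{19}{2360}\right) + 0 = - \frac{662571}{73160} + 0 = - \frac{662571}{73160}$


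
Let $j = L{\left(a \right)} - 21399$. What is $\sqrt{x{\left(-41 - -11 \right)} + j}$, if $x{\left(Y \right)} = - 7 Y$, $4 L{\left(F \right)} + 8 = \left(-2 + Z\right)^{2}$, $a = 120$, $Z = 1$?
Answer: $\frac{i \sqrt{84763}}{2} \approx 145.57 i$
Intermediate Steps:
$L{\left(F \right)} = - \frac{7}{4}$ ($L{\left(F \right)} = -2 + \frac{\left(-2 + 1\right)^{2}}{4} = -2 + \frac{\left(-1\right)^{2}}{4} = -2 + \frac{1}{4} \cdot 1 = -2 + \frac{1}{4} = - \frac{7}{4}$)
$j = - \frac{85603}{4}$ ($j = - \frac{7}{4} - 21399 = - \frac{85603}{4} \approx -21401.0$)
$\sqrt{x{\left(-41 - -11 \right)} + j} = \sqrt{- 7 \left(-41 - -11\right) - \frac{85603}{4}} = \sqrt{- 7 \left(-41 + 11\right) - \frac{85603}{4}} = \sqrt{\left(-7\right) \left(-30\right) - \frac{85603}{4}} = \sqrt{210 - \frac{85603}{4}} = \sqrt{- \frac{84763}{4}} = \frac{i \sqrt{84763}}{2}$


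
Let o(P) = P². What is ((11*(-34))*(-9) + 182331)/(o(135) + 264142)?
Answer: 185697/282367 ≈ 0.65764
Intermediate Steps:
((11*(-34))*(-9) + 182331)/(o(135) + 264142) = ((11*(-34))*(-9) + 182331)/(135² + 264142) = (-374*(-9) + 182331)/(18225 + 264142) = (3366 + 182331)/282367 = 185697*(1/282367) = 185697/282367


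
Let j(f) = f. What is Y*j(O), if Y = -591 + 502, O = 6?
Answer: -534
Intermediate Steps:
Y = -89
Y*j(O) = -89*6 = -534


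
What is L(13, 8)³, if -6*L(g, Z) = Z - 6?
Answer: -1/27 ≈ -0.037037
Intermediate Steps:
L(g, Z) = 1 - Z/6 (L(g, Z) = -(Z - 6)/6 = -(-6 + Z)/6 = 1 - Z/6)
L(13, 8)³ = (1 - ⅙*8)³ = (1 - 4/3)³ = (-⅓)³ = -1/27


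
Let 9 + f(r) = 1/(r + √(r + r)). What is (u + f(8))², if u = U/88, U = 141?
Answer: 3728761/69696 ≈ 53.500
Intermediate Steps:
u = 141/88 ≈ 1.6023
f(r) = -9 + 1/(r + √2*√r) (f(r) = -9 + 1/(r + √(r + r)) = -9 + 1/(r + √(2*r)) = -9 + 1/(r + √2*√r))
(u + f(8))² = (141/88 + (1 - 9*8 - 9*√2*√8)/(8 + √2*√8))² = (141/88 + (1 - 72 - 9*√2*2*√2)/(8 + √2*(2*√2)))² = (141/88 + (1 - 72 - 36)/(8 + 4))² = (141/88 - 107/12)² = (-1931/264)² = 3728761/69696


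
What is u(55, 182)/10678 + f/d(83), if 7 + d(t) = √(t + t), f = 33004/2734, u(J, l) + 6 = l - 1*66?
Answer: 625525891/853914321 + 16502*√166/159939 ≈ 2.0619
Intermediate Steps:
u(J, l) = -72 + l (u(J, l) = -6 + (l - 1*66) = -6 + (l - 66) = -6 + (-66 + l) = -72 + l)
f = 16502/1367 (f = 33004*(1/2734) = 16502/1367 ≈ 12.072)
d(t) = -7 + √2*√t (d(t) = -7 + √(t + t) = -7 + √(2*t) = -7 + √2*√t)
u(55, 182)/10678 + f/d(83) = (-72 + 182)/10678 + 16502/(1367*(-7 + √2*√83)) = 110*(1/10678) + 16502/(1367*(-7 + √166)) = 55/5339 + 16502/(1367*(-7 + √166))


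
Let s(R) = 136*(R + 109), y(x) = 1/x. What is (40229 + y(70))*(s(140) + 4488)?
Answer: 54000210456/35 ≈ 1.5429e+9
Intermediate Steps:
s(R) = 14824 + 136*R (s(R) = 136*(109 + R) = 14824 + 136*R)
(40229 + y(70))*(s(140) + 4488) = (40229 + 1/70)*((14824 + 136*140) + 4488) = (40229 + 1/70)*((14824 + 19040) + 4488) = 2816031*(33864 + 4488)/70 = (2816031/70)*38352 = 54000210456/35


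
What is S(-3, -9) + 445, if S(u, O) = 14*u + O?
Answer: 394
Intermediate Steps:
S(u, O) = O + 14*u
S(-3, -9) + 445 = (-9 + 14*(-3)) + 445 = (-9 - 42) + 445 = -51 + 445 = 394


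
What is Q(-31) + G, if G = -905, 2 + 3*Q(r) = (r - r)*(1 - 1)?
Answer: -2717/3 ≈ -905.67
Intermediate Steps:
Q(r) = -2/3 (Q(r) = -2/3 + ((r - r)*(1 - 1))/3 = -2/3 + (0*0)/3 = -2/3 + (1/3)*0 = -2/3 + 0 = -2/3)
Q(-31) + G = -2/3 - 905 = -2717/3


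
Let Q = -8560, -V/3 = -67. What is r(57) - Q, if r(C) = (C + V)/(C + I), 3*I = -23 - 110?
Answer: 163027/19 ≈ 8580.4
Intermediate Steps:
V = 201 (V = -3*(-67) = 201)
I = -133/3 (I = (-23 - 110)/3 = (⅓)*(-133) = -133/3 ≈ -44.333)
r(C) = (201 + C)/(-133/3 + C) (r(C) = (C + 201)/(C - 133/3) = (201 + C)/(-133/3 + C))
r(57) - Q = 3*(201 + 57)/(-133 + 3*57) - 1*(-8560) = 3*258/(-133 + 171) + 8560 = 3*258/38 + 8560 = 3*(1/38)*258 + 8560 = 387/19 + 8560 = 163027/19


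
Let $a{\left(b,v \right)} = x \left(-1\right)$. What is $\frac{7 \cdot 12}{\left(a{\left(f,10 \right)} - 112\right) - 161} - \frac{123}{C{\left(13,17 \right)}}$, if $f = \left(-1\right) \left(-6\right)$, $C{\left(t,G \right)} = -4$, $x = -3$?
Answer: $\frac{5479}{180} \approx 30.439$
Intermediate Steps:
$f = 6$
$a{\left(b,v \right)} = 3$ ($a{\left(b,v \right)} = \left(-3\right) \left(-1\right) = 3$)
$\frac{7 \cdot 12}{\left(a{\left(f,10 \right)} - 112\right) - 161} - \frac{123}{C{\left(13,17 \right)}} = \frac{7 \cdot 12}{\left(3 - 112\right) - 161} - \frac{123}{-4} = \frac{84}{-109 - 161} - - \frac{123}{4} = \frac{84}{-270} + \frac{123}{4} = 84 \left(- \frac{1}{270}\right) + \frac{123}{4} = - \frac{14}{45} + \frac{123}{4} = \frac{5479}{180}$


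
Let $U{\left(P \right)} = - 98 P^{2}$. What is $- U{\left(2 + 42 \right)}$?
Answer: $189728$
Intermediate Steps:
$- U{\left(2 + 42 \right)} = - \left(-98\right) \left(2 + 42\right)^{2} = - \left(-98\right) 44^{2} = - \left(-98\right) 1936 = \left(-1\right) \left(-189728\right) = 189728$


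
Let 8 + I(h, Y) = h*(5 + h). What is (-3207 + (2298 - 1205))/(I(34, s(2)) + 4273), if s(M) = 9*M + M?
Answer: -2114/5591 ≈ -0.37811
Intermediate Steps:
s(M) = 10*M
I(h, Y) = -8 + h*(5 + h)
(-3207 + (2298 - 1205))/(I(34, s(2)) + 4273) = (-3207 + (2298 - 1205))/((-8 + 34**2 + 5*34) + 4273) = (-3207 + 1093)/((-8 + 1156 + 170) + 4273) = -2114/(1318 + 4273) = -2114/5591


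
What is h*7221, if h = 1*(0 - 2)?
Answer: -14442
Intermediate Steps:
h = -2 (h = 1*(-2) = -2)
h*7221 = -2*7221 = -14442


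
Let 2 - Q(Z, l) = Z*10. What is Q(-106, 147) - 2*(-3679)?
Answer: 8420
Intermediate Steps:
Q(Z, l) = 2 - 10*Z (Q(Z, l) = 2 - Z*10 = 2 - 10*Z)
Q(-106, 147) - 2*(-3679) = (2 - 10*(-106)) - 2*(-3679) = (2 + 1060) - 1*(-7358) = 1062 + 7358 = 8420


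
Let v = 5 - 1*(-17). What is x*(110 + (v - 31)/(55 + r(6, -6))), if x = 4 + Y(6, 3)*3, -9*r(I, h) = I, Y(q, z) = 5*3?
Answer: 877247/163 ≈ 5381.9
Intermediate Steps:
Y(q, z) = 15
r(I, h) = -I/9
x = 49 (x = 4 + 15*3 = 4 + 45 = 49)
v = 22 (v = 5 + 17 = 22)
x*(110 + (v - 31)/(55 + r(6, -6))) = 49*(110 + (22 - 31)/(55 - ⅑*6)) = 49*(110 - 9/(55 - ⅔)) = 49*(110 - 9/163/3) = 49*(110 - 9*3/163) = 49*(110 - 27/163) = 49*(17903/163) = 877247/163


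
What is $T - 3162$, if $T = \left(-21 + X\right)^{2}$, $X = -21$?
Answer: $-1398$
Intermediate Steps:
$T = 1764$ ($T = \left(-21 - 21\right)^{2} = \left(-42\right)^{2} = 1764$)
$T - 3162 = 1764 - 3162 = -1398$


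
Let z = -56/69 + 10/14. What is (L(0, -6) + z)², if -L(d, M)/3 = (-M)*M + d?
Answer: 2716181689/233289 ≈ 11643.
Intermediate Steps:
z = -47/483 (z = -56*1/69 + 10*(1/14) = -56/69 + 5/7 = -47/483 ≈ -0.097309)
L(d, M) = -3*d + 3*M² (L(d, M) = -3*((-M)*M + d) = -3*(-M² + d) = -3*(d - M²) = -3*d + 3*M²)
(L(0, -6) + z)² = ((-3*0 + 3*(-6)²) - 47/483)² = ((0 + 3*36) - 47/483)² = ((0 + 108) - 47/483)² = (108 - 47/483)² = (52117/483)² = 2716181689/233289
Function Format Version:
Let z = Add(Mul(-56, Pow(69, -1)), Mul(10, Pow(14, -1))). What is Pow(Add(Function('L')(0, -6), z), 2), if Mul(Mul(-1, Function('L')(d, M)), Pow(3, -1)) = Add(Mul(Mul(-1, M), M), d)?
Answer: Rational(2716181689, 233289) ≈ 11643.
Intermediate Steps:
z = Rational(-47, 483) (z = Add(Mul(-56, Rational(1, 69)), Mul(10, Rational(1, 14))) = Add(Rational(-56, 69), Rational(5, 7)) = Rational(-47, 483) ≈ -0.097309)
Function('L')(d, M) = Add(Mul(-3, d), Mul(3, Pow(M, 2))) (Function('L')(d, M) = Mul(-3, Add(Mul(Mul(-1, M), M), d)) = Mul(-3, Add(Mul(-1, Pow(M, 2)), d)) = Mul(-3, Add(d, Mul(-1, Pow(M, 2)))) = Add(Mul(-3, d), Mul(3, Pow(M, 2))))
Pow(Add(Function('L')(0, -6), z), 2) = Pow(Add(Add(Mul(-3, 0), Mul(3, Pow(-6, 2))), Rational(-47, 483)), 2) = Pow(Add(Add(0, Mul(3, 36)), Rational(-47, 483)), 2) = Pow(Add(Add(0, 108), Rational(-47, 483)), 2) = Pow(Add(108, Rational(-47, 483)), 2) = Pow(Rational(52117, 483), 2) = Rational(2716181689, 233289)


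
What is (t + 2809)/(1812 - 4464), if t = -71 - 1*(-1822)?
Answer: -380/221 ≈ -1.7195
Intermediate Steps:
t = 1751 (t = -71 + 1822 = 1751)
(t + 2809)/(1812 - 4464) = (1751 + 2809)/(1812 - 4464) = 4560/(-2652) = 4560*(-1/2652) = -380/221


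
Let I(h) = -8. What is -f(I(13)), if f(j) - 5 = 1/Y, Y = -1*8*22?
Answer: -879/176 ≈ -4.9943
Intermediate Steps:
Y = -176 (Y = -8*22 = -176)
f(j) = 879/176 (f(j) = 5 + 1/(-176) = 5 - 1/176 = 879/176)
-f(I(13)) = -1*879/176 = -879/176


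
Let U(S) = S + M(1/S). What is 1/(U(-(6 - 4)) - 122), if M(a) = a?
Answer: -2/249 ≈ -0.0080321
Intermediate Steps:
U(S) = S + 1/S
1/(U(-(6 - 4)) - 122) = 1/((-(6 - 4) + 1/(-(6 - 4))) - 122) = 1/((-1*2 + 1/(-1*2)) - 122) = 1/((-2 + 1/(-2)) - 122) = 1/((-2 - 1/2) - 122) = 1/(-5/2 - 122) = 1/(-249/2) = -2/249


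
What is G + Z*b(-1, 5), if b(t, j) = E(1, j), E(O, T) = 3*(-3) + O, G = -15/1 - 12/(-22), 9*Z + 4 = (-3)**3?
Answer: 1297/99 ≈ 13.101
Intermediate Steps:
Z = -31/9 (Z = -4/9 + (1/9)*(-3)**3 = -4/9 + (1/9)*(-27) = -4/9 - 3 = -31/9 ≈ -3.4444)
G = -159/11 (G = -15*1 - 12*(-1/22) = -15 + 6/11 = -159/11 ≈ -14.455)
E(O, T) = -9 + O
b(t, j) = -8 (b(t, j) = -9 + 1 = -8)
G + Z*b(-1, 5) = -159/11 - 31/9*(-8) = -159/11 + 248/9 = 1297/99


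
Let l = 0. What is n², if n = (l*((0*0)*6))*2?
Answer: 0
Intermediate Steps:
n = 0 (n = (0*((0*0)*6))*2 = (0*(0*6))*2 = (0*0)*2 = 0*2 = 0)
n² = 0² = 0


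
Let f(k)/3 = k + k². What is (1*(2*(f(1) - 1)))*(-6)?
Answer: -60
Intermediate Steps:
f(k) = 3*k + 3*k² (f(k) = 3*(k + k²) = 3*k + 3*k²)
(1*(2*(f(1) - 1)))*(-6) = (1*(2*(3*1*(1 + 1) - 1)))*(-6) = (1*(2*(3*1*2 - 1)))*(-6) = (1*(2*(6 - 1)))*(-6) = (1*(2*5))*(-6) = (1*10)*(-6) = 10*(-6) = -60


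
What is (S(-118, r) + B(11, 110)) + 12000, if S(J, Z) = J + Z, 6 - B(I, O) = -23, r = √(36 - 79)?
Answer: 11911 + I*√43 ≈ 11911.0 + 6.5574*I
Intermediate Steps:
r = I*√43 (r = √(-43) = I*√43 ≈ 6.5574*I)
B(I, O) = 29 (B(I, O) = 6 - 1*(-23) = 6 + 23 = 29)
(S(-118, r) + B(11, 110)) + 12000 = ((-118 + I*√43) + 29) + 12000 = (-89 + I*√43) + 12000 = 11911 + I*√43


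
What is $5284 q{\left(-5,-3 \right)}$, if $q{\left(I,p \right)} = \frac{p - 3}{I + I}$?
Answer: $\frac{15852}{5} \approx 3170.4$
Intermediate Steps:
$q{\left(I,p \right)} = \frac{-3 + p}{2 I}$
$5284 q{\left(-5,-3 \right)} = 5284 \frac{-3 - 3}{2 \left(-5\right)} = 5284 \cdot \frac{1}{2} \left(- \frac{1}{5}\right) \left(-6\right) = 5284 \cdot \frac{3}{5} = \frac{15852}{5}$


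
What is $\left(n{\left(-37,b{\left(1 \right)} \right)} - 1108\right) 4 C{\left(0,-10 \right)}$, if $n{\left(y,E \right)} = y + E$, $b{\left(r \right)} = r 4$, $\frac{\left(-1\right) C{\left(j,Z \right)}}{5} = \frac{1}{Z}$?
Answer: $-2282$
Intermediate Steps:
$C{\left(j,Z \right)} = - \frac{5}{Z}$
$b{\left(r \right)} = 4 r$
$n{\left(y,E \right)} = E + y$
$\left(n{\left(-37,b{\left(1 \right)} \right)} - 1108\right) 4 C{\left(0,-10 \right)} = \left(\left(4 \cdot 1 - 37\right) - 1108\right) 4 \left(- \frac{5}{-10}\right) = \left(\left(4 - 37\right) - 1108\right) 4 \left(\left(-5\right) \left(- \frac{1}{10}\right)\right) = \left(-33 - 1108\right) 4 \cdot \frac{1}{2} = \left(-1141\right) 2 = -2282$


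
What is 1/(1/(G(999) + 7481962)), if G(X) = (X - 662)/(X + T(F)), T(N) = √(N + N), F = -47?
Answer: 7467709199053/998095 - 337*I*√94/998095 ≈ 7.482e+6 - 0.0032736*I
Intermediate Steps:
T(N) = √2*√N (T(N) = √(2*N) = √2*√N)
G(X) = (-662 + X)/(X + I*√94) (G(X) = (X - 662)/(X + √2*√(-47)) = (-662 + X)/(X + √2*(I*√47)) = (-662 + X)/(X + I*√94))
1/(1/(G(999) + 7481962)) = 1/(1/((-662 + 999)/(999 + I*√94) + 7481962)) = 1/(1/(337/(999 + I*√94) + 7481962)) = 1/(1/(7481962 + 337/(999 + I*√94))) = 7481962 + 337/(999 + I*√94)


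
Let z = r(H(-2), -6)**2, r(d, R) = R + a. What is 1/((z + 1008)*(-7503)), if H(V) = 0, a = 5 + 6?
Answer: -1/7750599 ≈ -1.2902e-7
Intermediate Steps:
a = 11
r(d, R) = 11 + R (r(d, R) = R + 11 = 11 + R)
z = 25 (z = (11 - 6)**2 = 5**2 = 25)
1/((z + 1008)*(-7503)) = 1/((25 + 1008)*(-7503)) = -1/7503/1033 = (1/1033)*(-1/7503) = -1/7750599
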